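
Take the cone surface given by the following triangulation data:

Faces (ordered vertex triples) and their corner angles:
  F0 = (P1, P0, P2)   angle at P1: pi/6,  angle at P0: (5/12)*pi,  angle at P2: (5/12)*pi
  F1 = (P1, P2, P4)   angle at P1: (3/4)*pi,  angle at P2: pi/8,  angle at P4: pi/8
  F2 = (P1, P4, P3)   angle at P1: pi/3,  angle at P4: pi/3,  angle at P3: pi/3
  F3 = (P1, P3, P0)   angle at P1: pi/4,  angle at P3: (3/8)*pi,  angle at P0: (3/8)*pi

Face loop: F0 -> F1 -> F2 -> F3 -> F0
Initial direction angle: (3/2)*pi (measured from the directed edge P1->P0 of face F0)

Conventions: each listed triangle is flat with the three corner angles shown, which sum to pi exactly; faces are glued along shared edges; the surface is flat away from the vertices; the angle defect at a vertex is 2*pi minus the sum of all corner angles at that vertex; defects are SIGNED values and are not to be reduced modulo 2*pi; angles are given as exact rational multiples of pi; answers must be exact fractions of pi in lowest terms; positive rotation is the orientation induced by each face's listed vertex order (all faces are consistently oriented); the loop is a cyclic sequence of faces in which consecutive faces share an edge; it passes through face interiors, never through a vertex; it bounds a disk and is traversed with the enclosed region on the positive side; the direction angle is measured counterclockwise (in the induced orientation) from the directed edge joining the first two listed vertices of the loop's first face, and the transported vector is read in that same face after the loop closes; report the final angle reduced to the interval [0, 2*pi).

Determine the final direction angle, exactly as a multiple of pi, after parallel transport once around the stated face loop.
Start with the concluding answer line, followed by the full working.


Answer: final direction angle = 0

enclosed vertex P1: corner angles sum to (3/2)*pi, defect = 2*pi - (3/2)*pi = pi/2
summing the enclosed defects onto the initial angle, mod 2*pi in the induced orientation:
final angle = (3/2)*pi + pi/2 = 0 (mod 2*pi)


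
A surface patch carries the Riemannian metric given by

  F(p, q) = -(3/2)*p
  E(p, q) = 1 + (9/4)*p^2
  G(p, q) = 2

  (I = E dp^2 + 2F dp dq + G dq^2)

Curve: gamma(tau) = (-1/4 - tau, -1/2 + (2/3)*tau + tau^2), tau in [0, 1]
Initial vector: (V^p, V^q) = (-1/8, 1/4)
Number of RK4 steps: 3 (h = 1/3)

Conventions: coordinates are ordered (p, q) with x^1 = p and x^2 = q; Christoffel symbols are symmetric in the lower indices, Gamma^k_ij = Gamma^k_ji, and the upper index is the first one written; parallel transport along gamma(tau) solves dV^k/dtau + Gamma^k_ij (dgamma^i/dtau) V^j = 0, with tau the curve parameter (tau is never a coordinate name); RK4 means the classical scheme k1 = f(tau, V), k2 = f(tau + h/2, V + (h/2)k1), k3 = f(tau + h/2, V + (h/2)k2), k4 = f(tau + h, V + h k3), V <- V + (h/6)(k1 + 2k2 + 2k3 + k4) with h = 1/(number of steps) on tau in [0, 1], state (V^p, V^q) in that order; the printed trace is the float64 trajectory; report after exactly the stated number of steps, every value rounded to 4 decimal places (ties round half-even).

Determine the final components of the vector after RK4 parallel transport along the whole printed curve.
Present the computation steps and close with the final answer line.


gamma'(tau) = (-1, 2/3 + 2*tau); f(tau, V)^k = -Gamma^k_ij(gamma(tau)) gamma'^i(tau) V^j; h = 1/3; intermediate values shown to 6 dp
curve data and Christoffel symbols at the stage parameters:
  tau = 0.000000: gamma = (-0.250000, -0.500000), gamma' = (-1.000000, 0.666667); Gamma_ppp = -0.262774, Gamma_ppq = 0.000000, Gamma_pqq = 0.000000, Gamma_qpp = -0.700730, Gamma_qpq = 0.000000, Gamma_qqq = 0.000000
  tau = 0.166667: gamma = (-0.416667, -0.361111), gamma' = (-1.000000, 1.000000); Gamma_ppp = -0.392157, Gamma_ppq = 0.000000, Gamma_pqq = 0.000000, Gamma_qpp = -0.627451, Gamma_qpq = 0.000000, Gamma_qqq = 0.000000
  tau = 0.333333: gamma = (-0.583333, -0.166667), gamma' = (-1.000000, 1.333333); Gamma_ppp = -0.474576, Gamma_ppq = 0.000000, Gamma_pqq = 0.000000, Gamma_qpp = -0.542373, Gamma_qpq = 0.000000, Gamma_qqq = 0.000000
  tau = 0.500000: gamma = (-0.750000, 0.083333), gamma' = (-1.000000, 1.666667); Gamma_ppp = -0.516746, Gamma_ppq = 0.000000, Gamma_pqq = 0.000000, Gamma_qpp = -0.459330, Gamma_qpq = 0.000000, Gamma_qqq = 0.000000
  tau = 0.666667: gamma = (-0.916667, 0.388889), gamma' = (-1.000000, 2.000000); Gamma_ppp = -0.530120, Gamma_ppq = 0.000000, Gamma_pqq = 0.000000, Gamma_qpp = -0.385542, Gamma_qpq = 0.000000, Gamma_qqq = 0.000000
  tau = 0.833333: gamma = (-1.083333, 0.750000), gamma' = (-1.000000, 2.333333); Gamma_ppp = -0.525253, Gamma_ppq = 0.000000, Gamma_pqq = 0.000000, Gamma_qpp = -0.323232, Gamma_qpq = 0.000000, Gamma_qqq = 0.000000
  tau = 1.000000: gamma = (-1.250000, 1.166667), gamma' = (-1.000000, 2.666667); Gamma_ppp = -0.509915, Gamma_ppq = 0.000000, Gamma_pqq = 0.000000, Gamma_qpp = -0.271955, Gamma_qpq = 0.000000, Gamma_qqq = 0.000000
step 0: V^p = -0.1250, V^q = 0.2500
step 1: k1 = (0.032847, 0.087591), k2 = (0.046873, 0.074996), k3 = (0.045956, 0.073530), k4 = (0.052052, 0.059488); V <- V + (h/6)(k1 + 2k2 + 2k3 + k4): V^p = -0.1100, V^q = 0.2747
step 2: k1 = (0.052189, 0.059644), k2 = (0.052331, 0.046517), k3 = (0.052319, 0.046506), k4 = (0.049052, 0.035674); V <- V + (h/6)(k1 + 2k2 + 2k3 + k4): V^p = -0.0927, V^q = 0.2903
step 3: k1 = (0.049151, 0.035746), k2 = (0.044397, 0.027321), k3 = (0.044813, 0.027577), k4 = (0.039661, 0.021152); V <- V + (h/6)(k1 + 2k2 + 2k3 + k4): V^p = -0.0779, V^q = 0.2996

Answer: V^p = -0.0779, V^q = 0.2996


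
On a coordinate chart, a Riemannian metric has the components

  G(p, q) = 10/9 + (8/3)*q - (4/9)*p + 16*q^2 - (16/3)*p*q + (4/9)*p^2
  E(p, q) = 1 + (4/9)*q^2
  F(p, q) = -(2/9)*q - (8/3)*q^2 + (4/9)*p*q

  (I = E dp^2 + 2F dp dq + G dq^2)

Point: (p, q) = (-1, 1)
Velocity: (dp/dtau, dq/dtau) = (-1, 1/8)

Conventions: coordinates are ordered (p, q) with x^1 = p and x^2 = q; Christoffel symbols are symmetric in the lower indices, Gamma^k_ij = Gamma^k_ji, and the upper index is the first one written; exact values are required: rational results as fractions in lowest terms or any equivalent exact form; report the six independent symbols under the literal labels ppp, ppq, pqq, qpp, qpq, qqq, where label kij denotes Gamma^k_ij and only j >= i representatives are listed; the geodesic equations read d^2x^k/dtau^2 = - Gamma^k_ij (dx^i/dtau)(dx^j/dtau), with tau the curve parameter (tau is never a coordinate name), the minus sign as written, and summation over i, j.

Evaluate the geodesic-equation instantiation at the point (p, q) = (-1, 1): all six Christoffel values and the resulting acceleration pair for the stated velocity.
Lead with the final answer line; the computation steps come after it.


Answer: Gamma_ppp = 0, Gamma_ppq = 2/119, Gamma_pqq = -12/119, Gamma_qpp = 0, Gamma_qpq = -15/119, Gamma_qqq = 90/119; accelerations (d^2p/dtau^2, d^2q/dtau^2) = (11/1904, -165/3808)

E = 13/9, F = -10/3, G = 26 at the point
E_p = 0, E_q = 8/9, F_p = 4/9, F_q = -6, G_p = -20/3, G_q = 40
EG - F^2 = 238/9;  g^inv = (9/238) * [[26, 10/3], [10/3, 13/9]]
first-kind symbols [ij,l] = (1/2)(d_i g_jl + d_j g_il - d_l g_ij): [pp,p] = E_p/2 = 0, [pp,q] = F_p - E_q/2 = 0, [pq,p] = E_q/2 = 4/9, [pq,q] = G_p/2 = -10/3, [qq,p] = F_q - G_p/2 = -8/3, [qq,q] = G_q/2 = 20
Gamma^p_ij = (G*[ij,p] - F*[ij,q])/(EG - F^2), Gamma^q_ij = (E*[ij,q] - F*[ij,p])/(EG - F^2)
Gamma_ppp = 0, Gamma_ppq = 2/119, Gamma_pqq = -12/119, Gamma_qpp = 0, Gamma_qpq = -15/119, Gamma_qqq = 90/119
d^2p/dtau^2 = -(Gamma_ppp*(-1)^2 + 2*Gamma_ppq*(-1)*(1/8) + Gamma_pqq*(1/8)^2) = 11/1904
d^2q/dtau^2 = -(Gamma_qpp*(-1)^2 + 2*Gamma_qpq*(-1)*(1/8) + Gamma_qqq*(1/8)^2) = -165/3808


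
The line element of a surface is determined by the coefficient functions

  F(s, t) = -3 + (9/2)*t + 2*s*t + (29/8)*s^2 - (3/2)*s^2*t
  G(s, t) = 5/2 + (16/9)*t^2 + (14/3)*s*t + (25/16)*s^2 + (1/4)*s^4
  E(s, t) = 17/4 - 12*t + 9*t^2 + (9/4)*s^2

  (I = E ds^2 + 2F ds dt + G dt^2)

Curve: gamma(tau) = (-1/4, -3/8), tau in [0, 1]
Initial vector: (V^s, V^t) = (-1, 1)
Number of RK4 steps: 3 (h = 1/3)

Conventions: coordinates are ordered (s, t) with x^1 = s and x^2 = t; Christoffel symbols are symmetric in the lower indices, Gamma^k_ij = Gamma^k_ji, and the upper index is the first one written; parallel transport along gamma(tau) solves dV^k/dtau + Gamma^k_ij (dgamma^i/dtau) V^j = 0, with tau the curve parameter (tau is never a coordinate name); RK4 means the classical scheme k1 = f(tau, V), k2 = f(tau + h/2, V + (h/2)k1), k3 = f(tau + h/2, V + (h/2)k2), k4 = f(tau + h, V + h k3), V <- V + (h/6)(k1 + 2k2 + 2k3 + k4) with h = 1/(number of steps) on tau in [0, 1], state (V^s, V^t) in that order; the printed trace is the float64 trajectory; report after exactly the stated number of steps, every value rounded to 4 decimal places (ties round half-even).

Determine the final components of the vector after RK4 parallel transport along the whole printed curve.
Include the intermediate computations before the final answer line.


gamma'(tau) = (0, 0); f(tau, V)^k = -Gamma^k_ij(gamma(tau)) gamma'^i(tau) V^j; h = 1/3; intermediate values shown to 6 dp
curve data and Christoffel symbols at the stage parameters:
  tau = 0.000000: gamma = (-0.250000, -0.375000), gamma' = (0.000000, 0.000000); Gamma_sss = 1.676176, Gamma_sst = -2.349160, Gamma_stt = 0.760672, Gamma_tss = 4.149363, Gamma_tst = -3.417341, Gamma_ttt = 0.600688
  tau = 0.166667: gamma = (-0.250000, -0.375000), gamma' = (0.000000, 0.000000); Gamma_sss = 1.676176, Gamma_sst = -2.349160, Gamma_stt = 0.760672, Gamma_tss = 4.149363, Gamma_tst = -3.417341, Gamma_ttt = 0.600688
  tau = 0.333333: gamma = (-0.250000, -0.375000), gamma' = (0.000000, 0.000000); Gamma_sss = 1.676176, Gamma_sst = -2.349160, Gamma_stt = 0.760672, Gamma_tss = 4.149363, Gamma_tst = -3.417341, Gamma_ttt = 0.600688
  tau = 0.500000: gamma = (-0.250000, -0.375000), gamma' = (0.000000, 0.000000); Gamma_sss = 1.676176, Gamma_sst = -2.349160, Gamma_stt = 0.760672, Gamma_tss = 4.149363, Gamma_tst = -3.417341, Gamma_ttt = 0.600688
  tau = 0.666667: gamma = (-0.250000, -0.375000), gamma' = (0.000000, 0.000000); Gamma_sss = 1.676176, Gamma_sst = -2.349160, Gamma_stt = 0.760672, Gamma_tss = 4.149363, Gamma_tst = -3.417341, Gamma_ttt = 0.600688
  tau = 0.833333: gamma = (-0.250000, -0.375000), gamma' = (0.000000, 0.000000); Gamma_sss = 1.676176, Gamma_sst = -2.349160, Gamma_stt = 0.760672, Gamma_tss = 4.149363, Gamma_tst = -3.417341, Gamma_ttt = 0.600688
  tau = 1.000000: gamma = (-0.250000, -0.375000), gamma' = (0.000000, 0.000000); Gamma_sss = 1.676176, Gamma_sst = -2.349160, Gamma_stt = 0.760672, Gamma_tss = 4.149363, Gamma_tst = -3.417341, Gamma_ttt = 0.600688
step 0: V^s = -1.0000, V^t = 1.0000
step 1: k1 = (0.000000, 0.000000), k2 = (0.000000, 0.000000), k3 = (0.000000, 0.000000), k4 = (0.000000, 0.000000); V <- V + (h/6)(k1 + 2k2 + 2k3 + k4): V^s = -1.0000, V^t = 1.0000
step 2: k1 = (0.000000, 0.000000), k2 = (0.000000, 0.000000), k3 = (0.000000, 0.000000), k4 = (0.000000, 0.000000); V <- V + (h/6)(k1 + 2k2 + 2k3 + k4): V^s = -1.0000, V^t = 1.0000
step 3: k1 = (0.000000, 0.000000), k2 = (0.000000, 0.000000), k3 = (0.000000, 0.000000), k4 = (0.000000, 0.000000); V <- V + (h/6)(k1 + 2k2 + 2k3 + k4): V^s = -1.0000, V^t = 1.0000

Answer: V^s = -1.0000, V^t = 1.0000


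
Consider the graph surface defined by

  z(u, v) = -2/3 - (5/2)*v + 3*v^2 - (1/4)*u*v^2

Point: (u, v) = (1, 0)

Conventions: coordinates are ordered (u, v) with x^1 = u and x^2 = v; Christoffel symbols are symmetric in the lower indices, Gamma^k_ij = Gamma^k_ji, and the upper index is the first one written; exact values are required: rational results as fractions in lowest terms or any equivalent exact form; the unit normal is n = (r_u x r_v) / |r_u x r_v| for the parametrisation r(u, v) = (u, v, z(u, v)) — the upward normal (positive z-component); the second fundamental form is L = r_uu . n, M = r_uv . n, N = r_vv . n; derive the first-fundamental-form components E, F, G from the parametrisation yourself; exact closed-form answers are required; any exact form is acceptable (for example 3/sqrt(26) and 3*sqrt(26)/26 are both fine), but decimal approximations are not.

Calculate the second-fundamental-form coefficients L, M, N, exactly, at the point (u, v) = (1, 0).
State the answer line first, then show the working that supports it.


Answer: L = 0, M = 0, N = 11*sqrt(29)/29

z_u = 0, z_v = -5/2, z_uu = 0, z_uv = 0, z_vv = 11/2
E = 1, F = 0, G = 29/4; answer radicand W^2 = 29/4
unnormalised second-form numerators: l = 0, m = 0, n = 11/2; L = l/sqrt(29/4), and similarly M = m/sqrt(W^2), N = n/sqrt(W^2)


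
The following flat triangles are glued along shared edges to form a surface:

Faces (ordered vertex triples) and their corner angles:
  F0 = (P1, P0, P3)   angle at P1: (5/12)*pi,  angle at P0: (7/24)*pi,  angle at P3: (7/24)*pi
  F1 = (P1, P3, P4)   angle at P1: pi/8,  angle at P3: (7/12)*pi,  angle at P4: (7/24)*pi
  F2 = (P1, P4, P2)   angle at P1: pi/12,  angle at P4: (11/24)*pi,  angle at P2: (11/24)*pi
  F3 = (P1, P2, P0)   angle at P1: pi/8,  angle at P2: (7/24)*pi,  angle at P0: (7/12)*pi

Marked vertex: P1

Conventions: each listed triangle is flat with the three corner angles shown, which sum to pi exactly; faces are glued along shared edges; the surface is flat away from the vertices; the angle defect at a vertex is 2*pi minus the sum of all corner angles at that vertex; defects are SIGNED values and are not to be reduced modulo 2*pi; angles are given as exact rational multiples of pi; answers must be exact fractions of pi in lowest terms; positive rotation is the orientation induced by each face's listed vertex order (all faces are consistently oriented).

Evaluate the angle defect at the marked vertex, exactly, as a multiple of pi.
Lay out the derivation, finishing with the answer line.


Sum of corner angles at P1: (3/4)*pi
defect = 2*pi - (3/4)*pi

Answer: defect(P1) = (5/4)*pi


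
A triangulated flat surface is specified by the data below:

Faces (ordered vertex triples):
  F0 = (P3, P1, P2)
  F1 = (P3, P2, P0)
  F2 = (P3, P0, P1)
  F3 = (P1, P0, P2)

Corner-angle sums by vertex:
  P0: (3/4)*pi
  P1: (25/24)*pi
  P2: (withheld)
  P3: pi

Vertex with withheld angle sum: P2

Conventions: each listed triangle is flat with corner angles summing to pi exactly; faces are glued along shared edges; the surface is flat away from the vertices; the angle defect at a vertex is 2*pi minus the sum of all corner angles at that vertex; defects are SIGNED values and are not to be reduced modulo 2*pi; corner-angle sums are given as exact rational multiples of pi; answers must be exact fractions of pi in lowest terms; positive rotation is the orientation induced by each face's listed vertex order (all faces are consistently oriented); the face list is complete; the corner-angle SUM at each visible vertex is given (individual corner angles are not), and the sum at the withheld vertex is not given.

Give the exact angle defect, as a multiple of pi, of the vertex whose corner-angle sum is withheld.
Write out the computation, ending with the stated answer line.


V = 4, E = 6, F = 4; chi = V - E + F = 2
Gauss-Bonnet: total defect = 2*pi*chi = 4*pi; visible defects sum to (77/24)*pi

Answer: defect(P2) = (19/24)*pi


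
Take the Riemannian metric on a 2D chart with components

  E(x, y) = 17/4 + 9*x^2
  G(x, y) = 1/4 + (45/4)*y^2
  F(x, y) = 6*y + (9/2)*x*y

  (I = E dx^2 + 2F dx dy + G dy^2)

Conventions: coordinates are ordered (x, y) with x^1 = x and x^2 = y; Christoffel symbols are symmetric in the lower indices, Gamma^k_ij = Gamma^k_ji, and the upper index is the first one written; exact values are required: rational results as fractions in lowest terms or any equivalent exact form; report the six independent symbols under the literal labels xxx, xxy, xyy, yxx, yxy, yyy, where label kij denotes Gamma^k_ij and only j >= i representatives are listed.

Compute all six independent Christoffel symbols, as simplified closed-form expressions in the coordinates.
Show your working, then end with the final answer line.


E = 17/4 + 9*x^2; F = 6*y + (9/2)*x*y; G = 1/4 + (45/4)*y^2
Gamma^k_ij = (1/2) g^{kl} (d_i g_jl + d_j g_il - d_l g_ij), with g^inv = (1/(EG-F^2)) [[G, -F], [-F, E]]
first partials: E_x = 18*x, E_y = 0, F_x = (9/2)*y, F_y = 6 + (9/2)*x, G_x = 0, G_y = (45/2)*y
D = EG - F^2 = 17/16 + (189/16)*y^2 + (9/4)*x^2 - 54*x*y^2 + 81*x^2*y^2
expanded: Gamma^x_xx = (G E_x - 2F F_x + F E_y)/(2D), Gamma^x_xy = (G E_y - F G_x)/(2D), Gamma^x_yy = (2G F_y - G G_x - F G_y)/(2D), Gamma^y_xx = (2E F_x - E E_y - F E_x)/(2D), Gamma^y_xy = (E G_x - F E_y)/(2D), Gamma^y_yy = (E G_y - 2F F_y + F G_x)/(2D); substitute and cancel common factors

Answer: Gamma_xxx = (1296*x*y^2 + 36*x - 432*y^2)/(1296*x^2*y^2 + 36*x^2 - 864*x*y^2 + 189*y^2 + 17), Gamma_xxy = 0, Gamma_xyy = (18*x + 24)/(1296*x^2*y^2 + 36*x^2 - 864*x*y^2 + 189*y^2 + 17), Gamma_yxx = (-864*x*y + 306*y)/(1296*x^2*y^2 + 36*x^2 - 864*x*y^2 + 189*y^2 + 17), Gamma_yxy = 0, Gamma_yyy = (1296*x^2*y - 864*x*y + 189*y)/(1296*x^2*y^2 + 36*x^2 - 864*x*y^2 + 189*y^2 + 17)


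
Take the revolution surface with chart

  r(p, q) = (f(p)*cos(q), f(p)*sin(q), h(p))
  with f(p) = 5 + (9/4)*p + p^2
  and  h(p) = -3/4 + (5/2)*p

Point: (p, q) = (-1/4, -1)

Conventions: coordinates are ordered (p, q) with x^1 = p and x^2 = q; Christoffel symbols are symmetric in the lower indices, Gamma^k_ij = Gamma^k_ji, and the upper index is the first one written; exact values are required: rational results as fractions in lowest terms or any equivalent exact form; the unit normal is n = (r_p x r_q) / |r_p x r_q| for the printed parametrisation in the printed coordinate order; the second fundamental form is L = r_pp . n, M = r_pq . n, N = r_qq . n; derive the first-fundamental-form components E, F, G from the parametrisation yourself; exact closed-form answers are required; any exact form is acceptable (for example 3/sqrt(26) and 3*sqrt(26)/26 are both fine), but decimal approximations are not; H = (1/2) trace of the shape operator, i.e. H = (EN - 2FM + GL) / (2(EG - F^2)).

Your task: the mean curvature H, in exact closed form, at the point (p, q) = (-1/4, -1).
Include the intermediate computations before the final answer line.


f = 9/2, f' = 7/4, f'' = 2, h' = 5/2, h'' = 0
E = 149/16, F = 0, G = 81/4; answer radicand W^2 = 149/16
unnormalised second-form numerators: l = -5, m = 0, n = 45/4; L = l/sqrt(149/16), and similarly M = m/sqrt(W^2), N = n/sqrt(W^2)
H = (E*n - 2*F*m + G*l) / (2*(EG - F^2)*sqrt(W^2)); E*n - 2*F*m + G*l = 225/64, EG - F^2 = 12069/64, so H = (25/2682)/sqrt(149/16)

Answer: H = 50*sqrt(149)/199809


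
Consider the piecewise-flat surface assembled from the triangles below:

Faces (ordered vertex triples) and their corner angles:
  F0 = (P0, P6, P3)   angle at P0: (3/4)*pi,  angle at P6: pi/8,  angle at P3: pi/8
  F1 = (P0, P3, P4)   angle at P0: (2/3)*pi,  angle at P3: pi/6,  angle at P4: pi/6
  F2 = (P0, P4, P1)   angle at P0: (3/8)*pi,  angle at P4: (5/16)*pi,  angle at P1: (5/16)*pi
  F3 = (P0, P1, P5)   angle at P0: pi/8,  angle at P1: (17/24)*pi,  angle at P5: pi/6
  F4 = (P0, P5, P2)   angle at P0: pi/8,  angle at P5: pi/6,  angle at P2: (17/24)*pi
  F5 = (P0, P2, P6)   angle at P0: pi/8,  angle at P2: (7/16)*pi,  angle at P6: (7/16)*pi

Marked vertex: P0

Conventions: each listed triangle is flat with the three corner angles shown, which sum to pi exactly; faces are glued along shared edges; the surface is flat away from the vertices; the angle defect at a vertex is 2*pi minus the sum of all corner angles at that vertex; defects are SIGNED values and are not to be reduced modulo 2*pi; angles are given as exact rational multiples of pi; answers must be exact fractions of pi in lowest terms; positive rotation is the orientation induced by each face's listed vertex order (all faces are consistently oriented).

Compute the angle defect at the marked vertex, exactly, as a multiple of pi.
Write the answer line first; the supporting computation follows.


Answer: defect(P0) = -pi/6

Sum of corner angles at P0: (13/6)*pi
defect = 2*pi - (13/6)*pi


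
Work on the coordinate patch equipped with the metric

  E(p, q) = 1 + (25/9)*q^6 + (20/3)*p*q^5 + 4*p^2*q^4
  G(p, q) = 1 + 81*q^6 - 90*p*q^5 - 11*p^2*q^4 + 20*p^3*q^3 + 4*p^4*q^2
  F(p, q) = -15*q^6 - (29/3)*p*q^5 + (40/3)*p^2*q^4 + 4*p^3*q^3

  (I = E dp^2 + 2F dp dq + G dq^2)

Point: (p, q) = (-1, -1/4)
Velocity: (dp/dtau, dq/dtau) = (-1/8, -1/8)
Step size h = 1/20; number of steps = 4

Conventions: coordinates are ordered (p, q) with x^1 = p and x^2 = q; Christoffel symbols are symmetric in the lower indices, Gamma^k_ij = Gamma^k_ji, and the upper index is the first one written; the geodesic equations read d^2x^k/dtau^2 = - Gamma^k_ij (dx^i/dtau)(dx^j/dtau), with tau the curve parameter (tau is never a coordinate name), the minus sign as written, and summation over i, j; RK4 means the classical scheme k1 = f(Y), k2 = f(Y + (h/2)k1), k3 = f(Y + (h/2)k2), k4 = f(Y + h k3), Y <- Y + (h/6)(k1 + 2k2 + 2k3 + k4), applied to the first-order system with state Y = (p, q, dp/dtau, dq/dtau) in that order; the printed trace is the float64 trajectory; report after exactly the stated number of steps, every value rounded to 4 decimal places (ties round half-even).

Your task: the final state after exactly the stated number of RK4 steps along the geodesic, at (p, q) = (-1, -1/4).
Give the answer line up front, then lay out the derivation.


Answer: p = -1.0248, q = -0.2742, dp/dtau = -0.1231, dq/dtau = -0.1170

f(Y) = (dp/dtau, dq/dtau, -Gamma^p_ij Y'^i Y'^j, -Gamma^q_ij Y'^i Y'^j) with the Gammas evaluated at the stage position; h = 0.050000; intermediate values shown to 6 dp
step 0: p = -1.0000, q = -0.2500, dp/dtau = -0.1250, dq/dtau = -0.1250
step 1:
  k1: at (p, q) = (-1.000000, -0.250000), (dp/dtau, dq/dtau) = (-0.125000, -0.125000); Gamma_ppp = -0.012807, Gamma_ppq = -0.134472, Gamma_pqq = -0.288154, Gamma_qpp = -0.056968, Gamma_qpq = -0.598167, Gamma_qqq = -1.281787; k1 = (-0.125000, -0.125000, 0.008905, 0.039611)
  k2: at (p, q) = (-1.003125, -0.253125), (dp/dtau, dq/dtau) = (-0.124777, -0.124010); Gamma_ppp = -0.013351, Gamma_ppq = -0.139202, Gamma_pqq = -0.293998, Gamma_qpp = -0.058771, Gamma_qpq = -0.612742, Gamma_qqq = -1.294131; k2 = (-0.124777, -0.124010, 0.009037, 0.039779)
  k3: at (p, q) = (-1.003119, -0.253100), (dp/dtau, dq/dtau) = (-0.124774, -0.124006); Gamma_ppp = -0.013347, Gamma_ppq = -0.139165, Gamma_pqq = -0.293963, Gamma_qpp = -0.058757, Gamma_qpq = -0.612644, Gamma_qqq = -1.294110; k3 = (-0.124774, -0.124006, 0.009035, 0.039773)
  k4: at (p, q) = (-1.006239, -0.256200), (dp/dtau, dq/dtau) = (-0.124548, -0.123011); Gamma_ppp = -0.013899, Gamma_ppq = -0.143921, Gamma_pqq = -0.299700, Gamma_qpp = -0.060560, Gamma_qpq = -0.627103, Gamma_qqq = -1.305875; k4 = (-0.124548, -0.123011, 0.009161, 0.039915)
  Y <- Y + (h/6)(k1 + 2k2 + 2k3 + k4): p = -1.0062, q = -0.2562, dp/dtau = -0.1245, dq/dtau = -0.1230
step 2:
  k1: at (p, q) = (-1.006239, -0.256200), (dp/dtau, dq/dtau) = (-0.124548, -0.123011); Gamma_ppp = -0.013899, Gamma_ppq = -0.143921, Gamma_pqq = -0.299700, Gamma_qpp = -0.060560, Gamma_qpq = -0.627104, Gamma_qqq = -1.305875; k1 = (-0.124548, -0.123011, 0.009161, 0.039915)
  k2: at (p, q) = (-1.009352, -0.259276), (dp/dtau, dq/dtau) = (-0.124319, -0.122014); Gamma_ppp = -0.014457, Gamma_ppq = -0.148700, Gamma_pqq = -0.305325, Gamma_qpp = -0.062361, Gamma_qpq = -0.641440, Gamma_qqq = -1.317066; k2 = (-0.124319, -0.122014, 0.009280, 0.040031)
  k3: at (p, q) = (-1.009347, -0.259251), (dp/dtau, dq/dtau) = (-0.124316, -0.122011); Gamma_ppp = -0.014452, Gamma_ppq = -0.148662, Gamma_pqq = -0.305290, Gamma_qpp = -0.062347, Gamma_qpq = -0.641341, Gamma_qqq = -1.317054; k3 = (-0.124316, -0.122011, 0.009278, 0.040026)
  k4: at (p, q) = (-1.012455, -0.262301), (dp/dtau, dq/dtau) = (-0.124084, -0.121010); Gamma_ppp = -0.015016, Gamma_ppq = -0.153458, Gamma_pqq = -0.310801, Gamma_qpp = -0.064144, Gamma_qpq = -0.655543, Gamma_qqq = -1.327681; k4 = (-0.124084, -0.121010, 0.009391, 0.040116)
  Y <- Y + (h/6)(k1 + 2k2 + 2k3 + k4): p = -1.0125, q = -0.2623, dp/dtau = -0.1241, dq/dtau = -0.1210
step 3:
  k1: at (p, q) = (-1.012455, -0.262301), (dp/dtau, dq/dtau) = (-0.124084, -0.121010); Gamma_ppp = -0.015016, Gamma_ppq = -0.153458, Gamma_pqq = -0.310801, Gamma_qpp = -0.064144, Gamma_qpq = -0.655544, Gamma_qqq = -1.327681; k1 = (-0.124084, -0.121010, 0.009391, 0.040116)
  k2: at (p, q) = (-1.015557, -0.265326), (dp/dtau, dq/dtau) = (-0.123850, -0.120007); Gamma_ppp = -0.015585, Gamma_ppq = -0.158269, Gamma_pqq = -0.316195, Gamma_qpp = -0.065937, Gamma_qpq = -0.669604, Gamma_qqq = -1.337752; k2 = (-0.123850, -0.120007, 0.009497, 0.040182)
  k3: at (p, q) = (-1.015551, -0.265301), (dp/dtau, dq/dtau) = (-0.123847, -0.120006); Gamma_ppp = -0.015580, Gamma_ppq = -0.158230, Gamma_pqq = -0.316162, Gamma_qpp = -0.065923, Gamma_qpq = -0.669505, Gamma_qqq = -1.337749; k3 = (-0.123847, -0.120006, 0.009495, 0.040177)
  k4: at (p, q) = (-1.018647, -0.268301), (dp/dtau, dq/dtau) = (-0.123610, -0.119001); Gamma_ppp = -0.016154, Gamma_ppq = -0.163051, Gamma_pqq = -0.321437, Gamma_qpp = -0.067710, Gamma_qpq = -0.683414, Gamma_qqq = -1.347276; k4 = (-0.123610, -0.119001, 0.009596, 0.040219)
  Y <- Y + (h/6)(k1 + 2k2 + 2k3 + k4): p = -1.0186, q = -0.2683, dp/dtau = -0.1236, dq/dtau = -0.1190
step 4:
  k1: at (p, q) = (-1.018647, -0.268301), (dp/dtau, dq/dtau) = (-0.123610, -0.119001); Gamma_ppp = -0.016154, Gamma_ppq = -0.163051, Gamma_pqq = -0.321437, Gamma_qpp = -0.067710, Gamma_qpq = -0.683414, Gamma_qqq = -1.347276; k1 = (-0.123610, -0.119001, 0.009596, 0.040219)
  k2: at (p, q) = (-1.021737, -0.271276), (dp/dtau, dq/dtau) = (-0.123370, -0.117996); Gamma_ppp = -0.016733, Gamma_ppq = -0.167878, Gamma_pqq = -0.326590, Gamma_qpp = -0.069489, Gamma_qpq = -0.697166, Gamma_qqq = -1.356268; k2 = (-0.123370, -0.117996, 0.009689, 0.040238)
  k3: at (p, q) = (-1.021731, -0.271251), (dp/dtau, dq/dtau) = (-0.123367, -0.117995); Gamma_ppp = -0.016728, Gamma_ppq = -0.167837, Gamma_pqq = -0.326559, Gamma_qpp = -0.069474, Gamma_qpq = -0.697067, Gamma_qqq = -1.356273; k3 = (-0.123367, -0.117995, 0.009688, 0.040235)
  k4: at (p, q) = (-1.024815, -0.274201), (dp/dtau, dq/dtau) = (-0.123125, -0.116990); Gamma_ppp = -0.017310, Gamma_ppq = -0.172667, Gamma_pqq = -0.331590, Gamma_qpp = -0.071244, Gamma_qpq = -0.710653, Gamma_qqq = -1.364744; k4 = (-0.123125, -0.116990, 0.009775, 0.040232)
  Y <- Y + (h/6)(k1 + 2k2 + 2k3 + k4): p = -1.0248, q = -0.2742, dp/dtau = -0.1231, dq/dtau = -0.1170


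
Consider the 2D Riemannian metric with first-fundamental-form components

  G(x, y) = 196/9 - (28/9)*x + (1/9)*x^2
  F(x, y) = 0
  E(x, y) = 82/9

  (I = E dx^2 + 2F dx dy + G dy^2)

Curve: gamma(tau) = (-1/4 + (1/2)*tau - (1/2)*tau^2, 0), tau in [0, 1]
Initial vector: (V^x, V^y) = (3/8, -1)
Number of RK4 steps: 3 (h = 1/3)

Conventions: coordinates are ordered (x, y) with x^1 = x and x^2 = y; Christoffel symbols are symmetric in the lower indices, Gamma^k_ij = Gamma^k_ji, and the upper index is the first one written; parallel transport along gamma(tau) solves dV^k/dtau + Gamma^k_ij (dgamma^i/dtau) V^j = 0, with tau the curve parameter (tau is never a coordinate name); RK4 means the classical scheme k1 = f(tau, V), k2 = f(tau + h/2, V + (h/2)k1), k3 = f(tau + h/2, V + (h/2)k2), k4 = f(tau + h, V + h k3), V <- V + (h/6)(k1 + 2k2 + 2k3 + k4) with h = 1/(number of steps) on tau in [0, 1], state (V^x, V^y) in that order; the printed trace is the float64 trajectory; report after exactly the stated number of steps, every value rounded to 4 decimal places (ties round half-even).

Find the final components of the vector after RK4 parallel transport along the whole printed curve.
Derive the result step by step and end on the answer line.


gamma'(tau) = (1/2 - tau, 0); f(tau, V)^k = -Gamma^k_ij(gamma(tau)) gamma'^i(tau) V^j; h = 1/3; intermediate values shown to 6 dp
curve data and Christoffel symbols at the stage parameters:
  tau = 0.000000: gamma = (-0.250000, 0.000000), gamma' = (0.500000, 0.000000); Gamma_xxx = 0.000000, Gamma_xxy = 0.000000, Gamma_xyy = 0.173780, Gamma_yxx = 0.000000, Gamma_yxy = -0.070175, Gamma_yyy = 0.000000
  tau = 0.166667: gamma = (-0.180556, 0.000000), gamma' = (0.333333, 0.000000); Gamma_xxx = 0.000000, Gamma_xxy = 0.000000, Gamma_xyy = 0.172934, Gamma_yxx = 0.000000, Gamma_yxy = -0.070519, Gamma_yyy = 0.000000
  tau = 0.333333: gamma = (-0.138889, 0.000000), gamma' = (0.166667, 0.000000); Gamma_xxx = 0.000000, Gamma_xxy = 0.000000, Gamma_xyy = 0.172425, Gamma_yxx = 0.000000, Gamma_yxy = -0.070727, Gamma_yyy = 0.000000
  tau = 0.500000: gamma = (-0.125000, 0.000000), gamma' = (0.000000, 0.000000); Gamma_xxx = 0.000000, Gamma_xxy = 0.000000, Gamma_xyy = 0.172256, Gamma_yxx = 0.000000, Gamma_yxy = -0.070796, Gamma_yyy = 0.000000
  tau = 0.666667: gamma = (-0.138889, 0.000000), gamma' = (-0.166667, 0.000000); Gamma_xxx = 0.000000, Gamma_xxy = 0.000000, Gamma_xyy = 0.172425, Gamma_yxx = 0.000000, Gamma_yxy = -0.070727, Gamma_yyy = 0.000000
  tau = 0.833333: gamma = (-0.180556, 0.000000), gamma' = (-0.333333, 0.000000); Gamma_xxx = 0.000000, Gamma_xxy = 0.000000, Gamma_xyy = 0.172934, Gamma_yxx = 0.000000, Gamma_yxy = -0.070519, Gamma_yyy = 0.000000
  tau = 1.000000: gamma = (-0.250000, 0.000000), gamma' = (-0.500000, 0.000000); Gamma_xxx = 0.000000, Gamma_xxy = 0.000000, Gamma_xyy = 0.173780, Gamma_yxx = 0.000000, Gamma_yxy = -0.070175, Gamma_yyy = 0.000000
step 0: V^x = 0.3750, V^y = -1.0000
step 1: k1 = (0.000000, -0.035088), k2 = (0.000000, -0.023644), k3 = (0.000000, -0.023599), k4 = (0.000000, -0.011881); V <- V + (h/6)(k1 + 2k2 + 2k3 + k4): V^x = 0.3750, V^y = -1.0079
step 2: k1 = (0.000000, -0.011880), k2 = (0.000000, 0.000000), k3 = (0.000000, 0.000000), k4 = (0.000000, 0.011880); V <- V + (h/6)(k1 + 2k2 + 2k3 + k4): V^x = 0.3750, V^y = -1.0079
step 3: k1 = (0.000000, 0.011880), k2 = (0.000000, 0.023645), k3 = (0.000000, 0.023598), k4 = (0.000000, 0.035087); V <- V + (h/6)(k1 + 2k2 + 2k3 + k4): V^x = 0.3750, V^y = -1.0000

Answer: V^x = 0.3750, V^y = -1.0000


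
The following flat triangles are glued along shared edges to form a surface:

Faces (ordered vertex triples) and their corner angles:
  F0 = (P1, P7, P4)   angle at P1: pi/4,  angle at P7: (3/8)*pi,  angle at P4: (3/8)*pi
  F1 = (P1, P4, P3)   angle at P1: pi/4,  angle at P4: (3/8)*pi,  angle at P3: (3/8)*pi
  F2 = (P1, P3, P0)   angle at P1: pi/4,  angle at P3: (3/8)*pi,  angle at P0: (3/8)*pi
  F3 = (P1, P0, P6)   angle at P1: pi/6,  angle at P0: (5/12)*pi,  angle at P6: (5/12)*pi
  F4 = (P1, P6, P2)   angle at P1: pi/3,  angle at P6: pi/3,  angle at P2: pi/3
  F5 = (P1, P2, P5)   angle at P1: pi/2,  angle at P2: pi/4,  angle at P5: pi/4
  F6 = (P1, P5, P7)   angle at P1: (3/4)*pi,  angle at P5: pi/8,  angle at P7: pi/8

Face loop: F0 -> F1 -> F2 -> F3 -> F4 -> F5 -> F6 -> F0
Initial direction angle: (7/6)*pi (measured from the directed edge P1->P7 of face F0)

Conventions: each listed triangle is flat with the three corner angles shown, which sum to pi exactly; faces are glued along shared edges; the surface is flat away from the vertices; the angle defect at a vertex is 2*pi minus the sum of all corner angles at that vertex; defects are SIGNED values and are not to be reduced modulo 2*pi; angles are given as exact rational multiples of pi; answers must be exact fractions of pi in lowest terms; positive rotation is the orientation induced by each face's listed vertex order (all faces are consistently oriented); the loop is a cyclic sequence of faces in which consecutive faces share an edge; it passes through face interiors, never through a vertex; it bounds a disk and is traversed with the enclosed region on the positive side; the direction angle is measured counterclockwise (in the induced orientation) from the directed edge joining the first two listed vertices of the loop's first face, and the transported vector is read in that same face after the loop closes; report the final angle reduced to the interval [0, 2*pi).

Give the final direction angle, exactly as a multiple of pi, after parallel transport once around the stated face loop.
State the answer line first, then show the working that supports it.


Answer: final direction angle = (2/3)*pi

enclosed vertex P1: corner angles sum to (5/2)*pi, defect = 2*pi - (5/2)*pi = -pi/2
the rotation equals the total enclosed defect, so the final angle is initial + defects (mod 2*pi)
final angle = (7/6)*pi - pi/2 = (2/3)*pi (mod 2*pi)


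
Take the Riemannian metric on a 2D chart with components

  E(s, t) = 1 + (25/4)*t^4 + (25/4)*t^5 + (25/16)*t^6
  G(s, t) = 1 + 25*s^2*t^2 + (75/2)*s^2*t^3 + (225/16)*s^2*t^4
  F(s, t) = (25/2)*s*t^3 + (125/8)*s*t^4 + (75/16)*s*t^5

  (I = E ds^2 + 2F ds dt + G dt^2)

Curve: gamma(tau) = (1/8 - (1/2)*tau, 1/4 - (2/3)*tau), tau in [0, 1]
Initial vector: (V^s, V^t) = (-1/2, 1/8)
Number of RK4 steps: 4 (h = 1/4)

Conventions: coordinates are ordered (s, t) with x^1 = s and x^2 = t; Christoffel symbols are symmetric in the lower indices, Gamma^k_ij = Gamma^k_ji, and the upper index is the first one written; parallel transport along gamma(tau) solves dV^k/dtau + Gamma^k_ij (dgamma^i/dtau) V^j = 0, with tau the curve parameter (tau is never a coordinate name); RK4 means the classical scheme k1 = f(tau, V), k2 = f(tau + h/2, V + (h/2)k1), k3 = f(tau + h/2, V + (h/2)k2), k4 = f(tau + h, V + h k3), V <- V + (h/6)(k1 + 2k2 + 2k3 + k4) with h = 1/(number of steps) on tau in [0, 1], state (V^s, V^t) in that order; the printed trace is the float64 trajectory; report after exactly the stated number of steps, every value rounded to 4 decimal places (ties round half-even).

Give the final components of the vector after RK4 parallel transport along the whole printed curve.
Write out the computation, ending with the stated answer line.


gamma'(tau) = (-1/2, -2/3); f(tau, V)^k = -Gamma^k_ij(gamma(tau)) gamma'^i(tau) V^j; h = 1/4; intermediate values shown to 6 dp
curve data and Christoffel symbols at the stage parameters:
  tau = 0.000000: gamma = (0.125000, 0.250000), gamma' = (-0.500000, -0.666667); Gamma_sss = 0.000000, Gamma_sst = 0.244925, Gamma_stt = 0.141799, Gamma_tss = 0.000000, Gamma_tst = 0.258532, Gamma_ttt = 0.149676
  tau = 0.125000: gamma = (0.062500, 0.166667), gamma' = (-0.500000, -0.666667); Gamma_sss = 0.000000, Gamma_sst = 0.069894, Gamma_stt = 0.029122, Gamma_tss = 0.000000, Gamma_tst = 0.054437, Gamma_ttt = 0.022682
  tau = 0.250000: gamma = (0.000000, 0.083333), gamma' = (-0.500000, -0.666667); Gamma_sss = 0.000000, Gamma_sst = 0.008004, Gamma_stt = 0.000000, Gamma_tss = 0.000000, Gamma_tst = 0.000000, Gamma_ttt = 0.000000
  tau = 0.375000: gamma = (-0.062500, 0.000000), gamma' = (-0.500000, -0.666667); Gamma_sss = 0.000000, Gamma_sst = 0.000000, Gamma_stt = 0.000000, Gamma_tss = 0.000000, Gamma_tst = 0.000000, Gamma_ttt = 0.000000
  tau = 0.500000: gamma = (-0.125000, -0.083333), gamma' = (-0.500000, -0.666667); Gamma_sss = 0.000000, Gamma_sst = -0.006482, Gamma_stt = -0.009075, Gamma_tss = 0.000000, Gamma_tst = -0.019023, Gamma_ttt = -0.026632
  tau = 0.625000: gamma = (-0.187500, -0.166667), gamma' = (-0.500000, -0.666667); Gamma_sss = 0.000000, Gamma_sst = -0.045385, Gamma_stt = -0.043764, Gamma_tss = 0.000000, Gamma_tst = -0.097474, Gamma_ttt = -0.093993
  tau = 0.750000: gamma = (-0.250000, -0.250000), gamma' = (-0.500000, -0.666667); Gamma_sss = 0.000000, Gamma_sst = -0.128194, Gamma_stt = -0.098611, Gamma_tss = 0.000000, Gamma_tst = -0.238075, Gamma_ttt = -0.183135
  tau = 0.875000: gamma = (-0.312500, -0.333333), gamma' = (-0.500000, -0.666667); Gamma_sss = 0.000000, Gamma_sst = -0.239893, Gamma_stt = -0.149933, Gamma_tss = 0.000000, Gamma_tst = -0.404819, Gamma_ttt = -0.253012
  tau = 1.000000: gamma = (-0.375000, -0.416667), gamma' = (-0.500000, -0.666667); Gamma_sss = 0.000000, Gamma_sst = -0.349893, Gamma_stt = -0.171766, Gamma_tss = 0.000000, Gamma_tst = -0.546939, Gamma_ttt = -0.268497
step 0: V^s = -0.5000, V^t = 0.1250
step 1: k1 = (-0.054517, -0.057546), k2 = (-0.017211, -0.013405), k3 = (-0.016694, -0.013002), k4 = (-0.002203, 0.000000); V <- V + (h/6)(k1 + 2k2 + 2k3 + k4): V^s = -0.5052, V^t = 0.1204
step 2: k1 = (-0.002214, 0.000000), k2 = (0.000000, 0.000000), k3 = (0.000000, 0.000000), k4 = (0.001064, 0.003124); V <- V + (h/6)(k1 + 2k2 + 2k3 + k4): V^s = -0.5052, V^t = 0.1205
step 3: k1 = (0.001063, 0.003121), k2 = (0.009011, 0.019352), k3 = (0.008875, 0.019062), k4 = (0.026721, 0.049625); V <- V + (h/6)(k1 + 2k2 + 2k3 + k4): V^s = -0.5026, V^t = 0.1259
step 4: k1 = (0.026602, 0.049404), k2 = (0.050796, 0.085718), k3 = (0.049314, 0.083218), k4 = (0.071886, 0.112369); V <- V + (h/6)(k1 + 2k2 + 2k3 + k4): V^s = -0.4901, V^t = 0.1467

Answer: V^s = -0.4901, V^t = 0.1467


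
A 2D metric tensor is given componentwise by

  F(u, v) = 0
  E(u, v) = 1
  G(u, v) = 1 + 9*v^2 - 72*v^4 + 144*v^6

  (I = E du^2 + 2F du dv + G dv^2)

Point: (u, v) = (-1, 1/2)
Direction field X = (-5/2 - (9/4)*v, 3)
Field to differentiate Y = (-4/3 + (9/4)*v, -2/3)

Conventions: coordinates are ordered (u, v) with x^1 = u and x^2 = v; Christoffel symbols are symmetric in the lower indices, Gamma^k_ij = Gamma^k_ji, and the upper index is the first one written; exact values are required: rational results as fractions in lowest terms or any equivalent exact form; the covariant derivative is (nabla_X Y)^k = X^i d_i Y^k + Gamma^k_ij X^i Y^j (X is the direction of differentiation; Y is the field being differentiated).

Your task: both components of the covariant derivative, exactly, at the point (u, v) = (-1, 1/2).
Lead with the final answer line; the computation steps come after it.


Answer: (nabla_X Y)^u = 27/4, (nabla_X Y)^v = 0

E = 1, F = 0, G = 1 at the point
E_u = 0, E_v = 0, F_u = 0, F_v = 0, G_u = 0, G_v = 0
EG - F^2 = 1;  g^inv = (1) * [[1, 0], [0, 1]]
first-kind symbols [ij,l] = (1/2)(d_i g_jl + d_j g_il - d_l g_ij): [uu,u] = E_u/2 = 0, [uu,v] = F_u - E_v/2 = 0, [uv,u] = E_v/2 = 0, [uv,v] = G_u/2 = 0, [vv,u] = F_v - G_u/2 = 0, [vv,v] = G_v/2 = 0
Gamma^u_ij = (G*[ij,u] - F*[ij,v])/(EG - F^2), Gamma^v_ij = (E*[ij,v] - F*[ij,u])/(EG - F^2)
Gamma_uuu = 0, Gamma_uuv = 0, Gamma_uvv = 0, Gamma_vuu = 0, Gamma_vuv = 0, Gamma_vvv = 0
X = (-29/8, 3), Y = (-5/24, -2/3) at the point


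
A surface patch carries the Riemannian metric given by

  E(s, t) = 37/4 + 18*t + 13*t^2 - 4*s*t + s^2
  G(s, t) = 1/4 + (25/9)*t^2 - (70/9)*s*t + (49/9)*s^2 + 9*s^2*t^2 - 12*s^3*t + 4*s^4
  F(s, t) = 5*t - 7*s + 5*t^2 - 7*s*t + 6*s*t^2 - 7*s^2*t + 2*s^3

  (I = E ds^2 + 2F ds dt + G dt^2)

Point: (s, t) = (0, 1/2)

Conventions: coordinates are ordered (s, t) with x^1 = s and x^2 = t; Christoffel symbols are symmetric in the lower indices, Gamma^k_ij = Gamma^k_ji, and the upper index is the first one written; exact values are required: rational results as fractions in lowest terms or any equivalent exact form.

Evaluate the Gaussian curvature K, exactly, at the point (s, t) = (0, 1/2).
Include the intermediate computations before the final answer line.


E = 43/2, F = 15/4, G = 17/18, EG - F^2 = 899/144 at the point
E_s = -2, E_t = 31, F_s = -9, F_t = 10, G_s = -35/9, G_t = 25/9
E_tt = 26, F_st = -1, G_ss = 277/18
Using the Brioschi determinant formula for K from the metric derivatives:
M1 = [[-E_tt/2 + F_st - G_ss/2, E_s/2, F_s - E_t/2], [F_t - G_s/2, E, F], [G_t/2, F, G]] = [[-781/36, -1, -49/2], [215/18, 43/2, 15/4], [25/18, 15/4, 17/18]]; det M1 = -2566939/5184
M2 = [[0, E_t/2, G_s/2], [E_t/2, E, F], [G_s/2, F, G]] = [[0, 31/2, -35/18], [31/2, 43/2, 15/4], [-35/18, 15/4, 17/18]]; det M2 = -346183/648
det M1 - det M2 = 202525/5184; K = 202525/5184 / (899/144)^2 = 810100/808201

Answer: K = 810100/808201


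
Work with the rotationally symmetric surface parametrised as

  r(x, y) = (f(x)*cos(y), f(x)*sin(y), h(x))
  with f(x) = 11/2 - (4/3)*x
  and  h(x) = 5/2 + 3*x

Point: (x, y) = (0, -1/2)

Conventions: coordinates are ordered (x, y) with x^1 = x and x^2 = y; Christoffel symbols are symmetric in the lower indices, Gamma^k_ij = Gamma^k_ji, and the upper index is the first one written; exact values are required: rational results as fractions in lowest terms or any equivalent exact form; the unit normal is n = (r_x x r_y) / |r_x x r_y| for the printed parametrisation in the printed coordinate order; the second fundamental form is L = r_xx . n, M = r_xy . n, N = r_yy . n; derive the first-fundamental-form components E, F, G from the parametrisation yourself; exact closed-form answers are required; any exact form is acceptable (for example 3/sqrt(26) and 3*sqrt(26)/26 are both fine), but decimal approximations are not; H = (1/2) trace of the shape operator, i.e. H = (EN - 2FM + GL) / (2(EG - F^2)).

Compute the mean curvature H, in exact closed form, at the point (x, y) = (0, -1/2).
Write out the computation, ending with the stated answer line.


f = 11/2, f' = -4/3, f'' = 0, h' = 3, h'' = 0
E = 97/9, F = 0, G = 121/4; answer radicand W^2 = 97/9
unnormalised second-form numerators: l = 0, m = 0, n = 33/2; L = l/sqrt(97/9), and similarly M = m/sqrt(W^2), N = n/sqrt(W^2)
H = (E*n - 2*F*m + G*l) / (2*(EG - F^2)*sqrt(W^2)); E*n - 2*F*m + G*l = 1067/6, EG - F^2 = 11737/36, so H = (3/11)/sqrt(97/9)

Answer: H = 9*sqrt(97)/1067
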